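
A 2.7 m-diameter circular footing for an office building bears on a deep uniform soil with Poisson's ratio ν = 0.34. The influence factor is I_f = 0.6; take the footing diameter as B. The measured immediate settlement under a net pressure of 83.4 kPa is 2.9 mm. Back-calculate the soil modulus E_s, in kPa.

S_e = q·B·(1−ν²)/E_s · I_f  ⇒  E_s = q·B·(1−ν²)·I_f / S_e.
E_s = 83.4 × 2.7 × 0.8844 × 0.6 / 0.0029 = 41200 kPa

E_s ≈ 41200 kPa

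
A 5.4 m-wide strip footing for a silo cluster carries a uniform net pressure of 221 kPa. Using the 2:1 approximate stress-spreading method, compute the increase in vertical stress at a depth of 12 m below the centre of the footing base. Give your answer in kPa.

By the 2:1 method the load spreads at 1 horizontal : 2 vertical, so at depth z the loaded area has grown by z in each plan dimension:
Δσ = qB/(B+z) = 221×5.4/(5.4+12) = 68.586 kPa

Δσ_z ≈ 68.6 kPa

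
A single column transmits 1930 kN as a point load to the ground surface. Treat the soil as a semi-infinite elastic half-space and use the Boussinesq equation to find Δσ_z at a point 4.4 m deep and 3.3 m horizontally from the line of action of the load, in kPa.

Δσ_z ≈ 15.6 kPa

Boussinesq vertical stress below a point load on an elastic half-space:
Δσ_z = 3P/(2πz²) · [1 + (r/z)²]^(−5/2)
r/z = 3.3/4.4 = 0.75; [1+(r/z)²]^(−5/2) = 0.32768.
Δσ_z = 3×1930/(2π×4.4²) × 0.32768 = 47.599 × 0.32768 = 15.6 kPa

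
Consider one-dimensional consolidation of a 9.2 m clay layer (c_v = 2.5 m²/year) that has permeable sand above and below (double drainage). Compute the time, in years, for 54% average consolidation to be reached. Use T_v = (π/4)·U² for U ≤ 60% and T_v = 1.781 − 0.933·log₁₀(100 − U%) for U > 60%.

t ≈ 1.94 years

Drainage path length: H_d = H/2 = 4.6 m (double drainage).
U ≤ 60%: T_v = (π/4)·U² = (π/4)×0.54² = 0.22902.
t = T_v·H_d²/c_v = 0.22902×4.6²/2.5 = 1.938 years.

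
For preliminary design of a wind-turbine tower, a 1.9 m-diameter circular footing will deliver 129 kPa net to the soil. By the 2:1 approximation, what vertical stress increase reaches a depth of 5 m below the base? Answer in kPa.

Δσ_z ≈ 9.78 kPa

By the 2:1 method the load spreads at 1 horizontal : 2 vertical, so at depth z the loaded area has grown by z in each plan dimension:
Δσ ≈ qD²/(D+z)² = 129×1.9²/(1.9+5)² = 9.7813 kPa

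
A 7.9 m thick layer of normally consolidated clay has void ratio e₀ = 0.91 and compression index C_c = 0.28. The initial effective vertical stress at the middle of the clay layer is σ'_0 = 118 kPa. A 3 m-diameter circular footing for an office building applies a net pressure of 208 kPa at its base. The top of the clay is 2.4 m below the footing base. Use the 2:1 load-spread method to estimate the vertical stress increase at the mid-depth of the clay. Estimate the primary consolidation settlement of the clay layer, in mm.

Mid-depth of clay below the footing base: z = 2.4 + 7.9/2 = 6.35 m.
Stress increase at mid-clay by the 2:1 spreading method:
Δσ ≈ qD²/(D+z)² = 208×3²/(3+6.35)² = 21.413 kPa
Final effective stress: σ'_f = σ'_0 + Δσ = 118 + 21.413 = 139.41 kPa.
Normally consolidated clay, so the full stress increment lies on the virgin compression line:
S_c = C_c·H/(1+e₀)·log₁₀(σ'_f/σ'_0) = 0.28×7.9/(1+0.91)×log₁₀(139.41/118)
    = 1.1581 × 0.072412 = 0.08386 m

S_c ≈ 83.9 mm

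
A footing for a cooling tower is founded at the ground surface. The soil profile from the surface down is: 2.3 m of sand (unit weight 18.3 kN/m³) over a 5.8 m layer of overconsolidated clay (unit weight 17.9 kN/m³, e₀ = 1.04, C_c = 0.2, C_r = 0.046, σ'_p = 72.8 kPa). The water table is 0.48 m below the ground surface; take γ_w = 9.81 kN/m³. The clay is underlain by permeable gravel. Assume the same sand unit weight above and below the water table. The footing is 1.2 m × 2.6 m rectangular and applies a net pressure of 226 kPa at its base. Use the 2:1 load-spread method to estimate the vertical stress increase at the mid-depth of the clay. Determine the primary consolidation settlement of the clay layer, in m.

S_c ≈ 0.0147 m

Mid-depth of clay below the ground surface: z = 2.3 + 5.8/2 = 5.2 m.
Total vertical stress at mid-clay: σ_v = 18.3×2.3 + 17.9×2.9 = 94 kPa.
Pore pressure: u = 9.81×(5.2 − 0.48) = 46.303 kPa.
Initial effective stress: σ'_0 = σ_v − u = 94 − 46.303 = 47.697 kPa.
Stress increase at mid-clay by the 2:1 spreading method:
Δσ = qBL/((B+z)(L+z)) = 226×1.2×2.6/((1.2+5.2)(2.6+5.2)) = 14.125 kPa
Final effective stress: σ'_f = 47.697 + 14.125 = 61.822 kPa.
σ'_f = 61.822 ≤ σ'_p = 72.8 kPa, so the clay remains overconsolidated and only the recompression index applies:
S_c = C_r·H/(1+e₀)·log₁₀(σ'_f/σ'_0) = 0.046×5.8/2.04×log₁₀(61.822/47.697)
    = 0.13078 × 0.11265 = 0.01473 m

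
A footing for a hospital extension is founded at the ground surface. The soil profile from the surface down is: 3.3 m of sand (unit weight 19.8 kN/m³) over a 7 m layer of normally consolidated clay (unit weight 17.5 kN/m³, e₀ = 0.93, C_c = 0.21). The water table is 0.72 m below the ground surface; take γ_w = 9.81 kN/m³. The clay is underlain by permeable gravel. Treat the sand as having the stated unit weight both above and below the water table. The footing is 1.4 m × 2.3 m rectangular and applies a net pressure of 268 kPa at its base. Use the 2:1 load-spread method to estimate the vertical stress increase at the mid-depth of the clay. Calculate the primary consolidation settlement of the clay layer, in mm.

Mid-depth of clay below the ground surface: z = 3.3 + 7/2 = 6.8 m.
Total vertical stress at mid-clay: σ_v = 19.8×3.3 + 17.5×3.5 = 126.59 kPa.
Pore pressure: u = 9.81×(6.8 − 0.72) = 59.645 kPa.
Initial effective stress: σ'_0 = σ_v − u = 126.59 − 59.645 = 66.945 kPa.
Stress increase at mid-clay by the 2:1 spreading method:
Δσ = qBL/((B+z)(L+z)) = 268×1.4×2.3/((1.4+6.8)(2.3+6.8)) = 11.565 kPa
Final effective stress: σ'_f = σ'_0 + Δσ = 66.945 + 11.565 = 78.51 kPa.
Normally consolidated clay, so the full stress increment lies on the virgin compression line:
S_c = C_c·H/(1+e₀)·log₁₀(σ'_f/σ'_0) = 0.21×7/(1+0.93)×log₁₀(78.51/66.945)
    = 0.76166 × 0.069207 = 0.05271 m

S_c ≈ 52.7 mm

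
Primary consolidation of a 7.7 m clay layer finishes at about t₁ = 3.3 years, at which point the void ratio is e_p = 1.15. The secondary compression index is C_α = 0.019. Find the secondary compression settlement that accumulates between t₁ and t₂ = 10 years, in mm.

S_s ≈ 32.8 mm

Secondary compression: S_s = C_α·H/(1+e_p)·log₁₀(t₂/t₁)
S_s = 0.019×7.7/(1+1.15)×log₁₀(10/3.3)
    = 0.06805 × 0.4815 = 0.03276 m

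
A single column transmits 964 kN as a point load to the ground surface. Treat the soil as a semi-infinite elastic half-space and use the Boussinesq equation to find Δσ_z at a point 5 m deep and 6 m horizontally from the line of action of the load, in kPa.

Boussinesq vertical stress below a point load on an elastic half-space:
Δσ_z = 3P/(2πz²) · [1 + (r/z)²]^(−5/2)
r/z = 6/5 = 1.2; [1+(r/z)²]^(−5/2) = 0.10753.
Δσ_z = 3×964/(2π×5²) × 0.10753 = 18.411 × 0.10753 = 1.98 kPa

Δσ_z ≈ 1.98 kPa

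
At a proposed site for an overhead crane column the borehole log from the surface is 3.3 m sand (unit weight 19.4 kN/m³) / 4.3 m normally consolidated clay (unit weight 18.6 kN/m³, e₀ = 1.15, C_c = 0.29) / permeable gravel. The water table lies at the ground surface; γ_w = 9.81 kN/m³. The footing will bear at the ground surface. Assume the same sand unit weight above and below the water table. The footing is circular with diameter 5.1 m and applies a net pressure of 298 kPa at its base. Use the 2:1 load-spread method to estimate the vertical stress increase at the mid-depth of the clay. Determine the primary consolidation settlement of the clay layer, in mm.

S_c ≈ 218 mm

Mid-depth of clay below the ground surface: z = 3.3 + 4.3/2 = 5.45 m.
Total vertical stress at mid-clay: σ_v = 19.4×3.3 + 18.6×2.15 = 104.01 kPa.
Pore pressure: u = 9.81×(5.45 − 0) = 53.465 kPa.
Initial effective stress: σ'_0 = σ_v − u = 104.01 − 53.465 = 50.545 kPa.
Stress increase at mid-clay by the 2:1 spreading method:
Δσ ≈ qD²/(D+z)² = 298×5.1²/(5.1+5.45)² = 69.639 kPa
Final effective stress: σ'_f = σ'_0 + Δσ = 50.545 + 69.639 = 120.18 kPa.
Normally consolidated clay, so the full stress increment lies on the virgin compression line:
S_c = C_c·H/(1+e₀)·log₁₀(σ'_f/σ'_0) = 0.29×4.3/(1+1.15)×log₁₀(120.18/50.545)
    = 0.58 × 0.37615 = 0.2182 m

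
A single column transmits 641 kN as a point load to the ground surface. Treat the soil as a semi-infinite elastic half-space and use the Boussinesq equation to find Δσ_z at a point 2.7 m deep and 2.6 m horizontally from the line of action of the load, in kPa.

Boussinesq vertical stress below a point load on an elastic half-space:
Δσ_z = 3P/(2πz²) · [1 + (r/z)²]^(−5/2)
r/z = 2.6/2.7 = 0.96296; [1+(r/z)²]^(−5/2) = 0.19392.
Δσ_z = 3×641/(2π×2.7²) × 0.19392 = 41.983 × 0.19392 = 8.141 kPa

Δσ_z ≈ 8.14 kPa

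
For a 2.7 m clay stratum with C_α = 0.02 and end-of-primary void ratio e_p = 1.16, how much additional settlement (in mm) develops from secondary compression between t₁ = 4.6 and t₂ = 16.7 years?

Secondary compression: S_s = C_α·H/(1+e_p)·log₁₀(t₂/t₁)
S_s = 0.02×2.7/(1+1.16)×log₁₀(16.7/4.6)
    = 0.025 × 0.56 = 0.014 m

S_s ≈ 14 mm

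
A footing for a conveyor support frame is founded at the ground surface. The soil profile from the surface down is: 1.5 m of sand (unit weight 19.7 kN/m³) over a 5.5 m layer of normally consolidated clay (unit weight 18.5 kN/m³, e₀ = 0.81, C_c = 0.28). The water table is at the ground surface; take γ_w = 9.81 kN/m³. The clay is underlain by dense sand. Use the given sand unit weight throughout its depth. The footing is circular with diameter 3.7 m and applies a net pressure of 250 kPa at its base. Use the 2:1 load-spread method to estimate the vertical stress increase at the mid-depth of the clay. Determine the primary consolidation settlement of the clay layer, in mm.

S_c ≈ 323 mm

Mid-depth of clay below the ground surface: z = 1.5 + 5.5/2 = 4.25 m.
Total vertical stress at mid-clay: σ_v = 19.7×1.5 + 18.5×2.75 = 80.425 kPa.
Pore pressure: u = 9.81×(4.25 − 0) = 41.693 kPa.
Initial effective stress: σ'_0 = σ_v − u = 80.425 − 41.693 = 38.732 kPa.
Stress increase at mid-clay by the 2:1 spreading method:
Δσ ≈ qD²/(D+z)² = 250×3.7²/(3.7+4.25)² = 54.151 kPa
Final effective stress: σ'_f = σ'_0 + Δσ = 38.732 + 54.151 = 92.883 kPa.
Normally consolidated clay, so the full stress increment lies on the virgin compression line:
S_c = C_c·H/(1+e₀)·log₁₀(σ'_f/σ'_0) = 0.28×5.5/(1+0.81)×log₁₀(92.883/38.732)
    = 0.85083 × 0.37987 = 0.3232 m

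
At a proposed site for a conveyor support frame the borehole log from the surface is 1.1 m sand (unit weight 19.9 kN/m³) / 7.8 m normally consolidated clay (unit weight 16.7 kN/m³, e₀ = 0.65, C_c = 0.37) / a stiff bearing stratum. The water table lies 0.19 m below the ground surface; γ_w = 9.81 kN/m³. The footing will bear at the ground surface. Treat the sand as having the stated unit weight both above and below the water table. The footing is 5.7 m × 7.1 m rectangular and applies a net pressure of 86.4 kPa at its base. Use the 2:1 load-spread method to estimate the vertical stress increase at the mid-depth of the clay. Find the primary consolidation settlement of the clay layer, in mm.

Mid-depth of clay below the ground surface: z = 1.1 + 7.8/2 = 5 m.
Total vertical stress at mid-clay: σ_v = 19.9×1.1 + 16.7×3.9 = 87.02 kPa.
Pore pressure: u = 9.81×(5 − 0.19) = 47.186 kPa.
Initial effective stress: σ'_0 = σ_v − u = 87.02 − 47.186 = 39.834 kPa.
Stress increase at mid-clay by the 2:1 spreading method:
Δσ = qBL/((B+z)(L+z)) = 86.4×5.7×7.1/((5.7+5)(7.1+5)) = 27.007 kPa
Final effective stress: σ'_f = σ'_0 + Δσ = 39.834 + 27.007 = 66.841 kPa.
Normally consolidated clay, so the full stress increment lies on the virgin compression line:
S_c = C_c·H/(1+e₀)·log₁₀(σ'_f/σ'_0) = 0.37×7.8/(1+0.65)×log₁₀(66.841/39.834)
    = 1.7491 × 0.22479 = 0.3932 m

S_c ≈ 393 mm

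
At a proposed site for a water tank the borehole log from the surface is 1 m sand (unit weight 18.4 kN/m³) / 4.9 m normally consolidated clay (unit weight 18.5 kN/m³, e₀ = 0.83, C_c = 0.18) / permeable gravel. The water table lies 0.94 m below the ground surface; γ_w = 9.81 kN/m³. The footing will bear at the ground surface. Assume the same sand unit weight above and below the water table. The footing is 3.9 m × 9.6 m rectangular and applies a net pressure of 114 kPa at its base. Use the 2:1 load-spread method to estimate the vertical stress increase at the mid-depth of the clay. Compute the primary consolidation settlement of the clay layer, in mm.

S_c ≈ 159 mm

Mid-depth of clay below the ground surface: z = 1 + 4.9/2 = 3.45 m.
Total vertical stress at mid-clay: σ_v = 18.4×1 + 18.5×2.45 = 63.725 kPa.
Pore pressure: u = 9.81×(3.45 − 0.94) = 24.623 kPa.
Initial effective stress: σ'_0 = σ_v − u = 63.725 − 24.623 = 39.102 kPa.
Stress increase at mid-clay by the 2:1 spreading method:
Δσ = qBL/((B+z)(L+z)) = 114×3.9×9.6/((3.9+3.45)(9.6+3.45)) = 44.498 kPa
Final effective stress: σ'_f = σ'_0 + Δσ = 39.102 + 44.498 = 83.6 kPa.
Normally consolidated clay, so the full stress increment lies on the virgin compression line:
S_c = C_c·H/(1+e₀)·log₁₀(σ'_f/σ'_0) = 0.18×4.9/(1+0.83)×log₁₀(83.6/39.102)
    = 0.48197 × 0.33001 = 0.1591 m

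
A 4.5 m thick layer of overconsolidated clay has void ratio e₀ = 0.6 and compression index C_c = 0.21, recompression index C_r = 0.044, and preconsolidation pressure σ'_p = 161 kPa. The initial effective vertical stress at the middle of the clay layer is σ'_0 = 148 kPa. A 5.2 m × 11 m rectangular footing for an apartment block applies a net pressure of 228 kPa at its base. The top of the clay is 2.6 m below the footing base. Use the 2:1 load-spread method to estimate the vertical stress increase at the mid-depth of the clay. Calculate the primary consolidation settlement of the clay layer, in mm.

S_c ≈ 95.9 mm

Mid-depth of clay below the footing base: z = 2.6 + 4.5/2 = 4.85 m.
Stress increase at mid-clay by the 2:1 spreading method:
Δσ = qBL/((B+z)(L+z)) = 228×5.2×11/((5.2+4.85)(11+4.85)) = 81.872 kPa
Final effective stress: σ'_f = 148 + 81.872 = 229.87 kPa.
σ'_f = 229.87 > σ'_p = 161 kPa, so the stress path crosses the preconsolidation pressure — recompression up to σ'_p, then virgin compression beyond:
S_c = H/(1+e₀)·[C_r·log₁₀(σ'_p/σ'_0) + C_c·log₁₀(σ'_f/σ'_p)]
    = 4.5/1.6 × [0.044×log₁₀(161/148) + 0.21×log₁₀(229.87/161)]
    = 2.8125 × [0.0016088 + 0.032478] = 0.09587 m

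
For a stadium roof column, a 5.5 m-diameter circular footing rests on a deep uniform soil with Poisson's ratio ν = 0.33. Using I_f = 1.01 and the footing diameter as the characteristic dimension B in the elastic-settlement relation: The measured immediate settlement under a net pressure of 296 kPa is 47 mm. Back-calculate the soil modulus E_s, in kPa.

S_e = q·B·(1−ν²)/E_s · I_f  ⇒  E_s = q·B·(1−ν²)·I_f / S_e.
E_s = 296 × 5.5 × 0.8911 × 1.01 / 0.047 = 31170 kPa

E_s ≈ 31200 kPa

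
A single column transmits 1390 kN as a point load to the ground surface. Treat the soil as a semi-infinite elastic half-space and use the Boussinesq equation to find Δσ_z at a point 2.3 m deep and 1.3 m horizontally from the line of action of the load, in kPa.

Δσ_z ≈ 62.7 kPa

Boussinesq vertical stress below a point load on an elastic half-space:
Δσ_z = 3P/(2πz²) · [1 + (r/z)²]^(−5/2)
r/z = 1.3/2.3 = 0.56522; [1+(r/z)²]^(−5/2) = 0.50004.
Δσ_z = 3×1390/(2π×2.3²) × 0.50004 = 125.46 × 0.50004 = 62.74 kPa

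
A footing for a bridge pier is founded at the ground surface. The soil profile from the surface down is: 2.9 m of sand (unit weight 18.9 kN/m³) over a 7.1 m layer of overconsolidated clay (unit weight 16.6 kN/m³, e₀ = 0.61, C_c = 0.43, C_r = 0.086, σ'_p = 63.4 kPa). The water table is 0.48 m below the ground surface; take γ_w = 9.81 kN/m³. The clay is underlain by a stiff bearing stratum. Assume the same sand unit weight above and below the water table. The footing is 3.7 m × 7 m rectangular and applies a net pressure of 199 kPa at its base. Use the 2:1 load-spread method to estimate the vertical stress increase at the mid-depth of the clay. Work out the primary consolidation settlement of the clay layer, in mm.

S_c ≈ 338 mm

Mid-depth of clay below the ground surface: z = 2.9 + 7.1/2 = 6.45 m.
Total vertical stress at mid-clay: σ_v = 18.9×2.9 + 16.6×3.55 = 113.74 kPa.
Pore pressure: u = 9.81×(6.45 − 0.48) = 58.566 kPa.
Initial effective stress: σ'_0 = σ_v − u = 113.74 − 58.566 = 55.174 kPa.
Stress increase at mid-clay by the 2:1 spreading method:
Δσ = qBL/((B+z)(L+z)) = 199×3.7×7/((3.7+6.45)(7+6.45)) = 37.754 kPa
Final effective stress: σ'_f = 55.174 + 37.754 = 92.928 kPa.
σ'_f = 92.928 > σ'_p = 63.4 kPa, so the stress path crosses the preconsolidation pressure — recompression up to σ'_p, then virgin compression beyond:
S_c = H/(1+e₀)·[C_r·log₁₀(σ'_p/σ'_0) + C_c·log₁₀(σ'_f/σ'_p)]
    = 7.1/1.61 × [0.086×log₁₀(63.4/55.174) + 0.43×log₁₀(92.928/63.4)]
    = 4.4099 × [0.0051905 + 0.071405] = 0.3378 m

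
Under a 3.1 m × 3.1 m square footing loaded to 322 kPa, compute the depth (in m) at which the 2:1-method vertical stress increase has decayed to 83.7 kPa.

2:1 spreading — at depth z the loaded area has grown by z in each plan dimension:
qB²/(B+z)² = Δσ_z ⇒ z = B(√(q/Δσ_z) − 1) = 3.1×(√(322/83.7) − 1) = 2.98 m

z ≈ 2.98 m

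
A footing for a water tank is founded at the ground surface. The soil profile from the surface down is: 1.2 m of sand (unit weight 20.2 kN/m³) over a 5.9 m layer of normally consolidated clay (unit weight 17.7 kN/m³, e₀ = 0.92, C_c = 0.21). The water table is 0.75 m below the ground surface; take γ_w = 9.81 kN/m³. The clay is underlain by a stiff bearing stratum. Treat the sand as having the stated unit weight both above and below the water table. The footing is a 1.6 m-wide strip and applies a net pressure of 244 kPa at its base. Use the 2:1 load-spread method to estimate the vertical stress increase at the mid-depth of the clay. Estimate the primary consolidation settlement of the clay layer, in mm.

S_c ≈ 265 mm

Mid-depth of clay below the ground surface: z = 1.2 + 5.9/2 = 4.15 m.
Total vertical stress at mid-clay: σ_v = 20.2×1.2 + 17.7×2.95 = 76.455 kPa.
Pore pressure: u = 9.81×(4.15 − 0.75) = 33.354 kPa.
Initial effective stress: σ'_0 = σ_v − u = 76.455 − 33.354 = 43.101 kPa.
Stress increase at mid-clay by the 2:1 spreading method:
Δσ = qB/(B+z) = 244×1.6/(1.6+4.15) = 67.896 kPa
Final effective stress: σ'_f = σ'_0 + Δσ = 43.101 + 67.896 = 111 kPa.
Normally consolidated clay, so the full stress increment lies on the virgin compression line:
S_c = C_c·H/(1+e₀)·log₁₀(σ'_f/σ'_0) = 0.21×5.9/(1+0.92)×log₁₀(111/43.101)
    = 0.64531 × 0.41084 = 0.2651 m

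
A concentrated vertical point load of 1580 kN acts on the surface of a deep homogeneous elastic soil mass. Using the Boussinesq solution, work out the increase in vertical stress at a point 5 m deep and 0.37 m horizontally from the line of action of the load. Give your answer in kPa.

Boussinesq vertical stress below a point load on an elastic half-space:
Δσ_z = 3P/(2πz²) · [1 + (r/z)²]^(−5/2)
r/z = 0.37/5 = 0.074; [1+(r/z)²]^(−5/2) = 0.98644.
Δσ_z = 3×1580/(2π×5²) × 0.98644 = 30.176 × 0.98644 = 29.77 kPa

Δσ_z ≈ 29.8 kPa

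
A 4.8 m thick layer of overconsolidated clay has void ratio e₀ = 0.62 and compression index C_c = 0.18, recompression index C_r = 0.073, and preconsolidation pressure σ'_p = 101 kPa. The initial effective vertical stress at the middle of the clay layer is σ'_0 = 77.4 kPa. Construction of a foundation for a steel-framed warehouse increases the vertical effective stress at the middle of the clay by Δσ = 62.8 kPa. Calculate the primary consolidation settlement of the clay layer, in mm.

Final effective stress: σ'_f = 77.4 + 62.8 = 140.2 kPa.
σ'_f = 140.2 > σ'_p = 101 kPa, so the stress path crosses the preconsolidation pressure — recompression up to σ'_p, then virgin compression beyond:
S_c = H/(1+e₀)·[C_r·log₁₀(σ'_p/σ'_0) + C_c·log₁₀(σ'_f/σ'_p)]
    = 4.8/1.62 × [0.073×log₁₀(101/77.4) + 0.18×log₁₀(140.2/101)]
    = 2.963 × [0.0084374 + 0.025637] = 0.101 m

S_c ≈ 101 mm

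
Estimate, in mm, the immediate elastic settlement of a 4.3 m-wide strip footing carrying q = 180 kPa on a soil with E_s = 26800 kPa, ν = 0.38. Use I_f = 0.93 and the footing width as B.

S_e ≈ 23 mm

Immediate (elastic) settlement: S_e = q·B·(1−ν²)/E_s · I_f.
S_e = 180 × 4.3 × (1 − 0.38²) / 26800 × 0.93
    = 180 × 4.3 × 0.8556 / 26800 × 0.93
    = 0.02298 m = 22.98 mm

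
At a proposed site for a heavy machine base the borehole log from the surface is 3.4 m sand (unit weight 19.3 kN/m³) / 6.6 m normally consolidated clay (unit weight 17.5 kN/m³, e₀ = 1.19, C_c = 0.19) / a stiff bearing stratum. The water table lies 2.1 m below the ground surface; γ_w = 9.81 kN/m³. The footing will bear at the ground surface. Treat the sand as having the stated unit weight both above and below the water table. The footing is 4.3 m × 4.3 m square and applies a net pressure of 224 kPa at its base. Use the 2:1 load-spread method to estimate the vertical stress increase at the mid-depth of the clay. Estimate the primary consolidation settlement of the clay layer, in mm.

Mid-depth of clay below the ground surface: z = 3.4 + 6.6/2 = 6.7 m.
Total vertical stress at mid-clay: σ_v = 19.3×3.4 + 17.5×3.3 = 123.37 kPa.
Pore pressure: u = 9.81×(6.7 − 2.1) = 45.126 kPa.
Initial effective stress: σ'_0 = σ_v − u = 123.37 − 45.126 = 78.244 kPa.
Stress increase at mid-clay by the 2:1 spreading method:
Δσ = qBL/((B+z)(L+z)) = 224×4.3×4.3/((4.3+6.7)(4.3+6.7)) = 34.229 kPa
Final effective stress: σ'_f = σ'_0 + Δσ = 78.244 + 34.229 = 112.47 kPa.
Normally consolidated clay, so the full stress increment lies on the virgin compression line:
S_c = C_c·H/(1+e₀)·log₁₀(σ'_f/σ'_0) = 0.19×6.6/(1+1.19)×log₁₀(112.47/78.244)
    = 0.5726 × 0.15759 = 0.09024 m

S_c ≈ 90.2 mm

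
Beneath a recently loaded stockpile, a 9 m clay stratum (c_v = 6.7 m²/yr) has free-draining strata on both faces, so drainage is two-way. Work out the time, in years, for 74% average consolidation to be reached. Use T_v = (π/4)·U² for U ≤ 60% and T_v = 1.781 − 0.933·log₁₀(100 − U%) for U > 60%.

Drainage path length: H_d = H/2 = 4.5 m (double drainage).
U > 60%: T_v = 1.781 − 0.933·log₁₀(100 − 74) = 0.46083.
t = T_v·H_d²/c_v = 0.46083×4.5²/6.7 = 1.393 years.

t ≈ 1.39 years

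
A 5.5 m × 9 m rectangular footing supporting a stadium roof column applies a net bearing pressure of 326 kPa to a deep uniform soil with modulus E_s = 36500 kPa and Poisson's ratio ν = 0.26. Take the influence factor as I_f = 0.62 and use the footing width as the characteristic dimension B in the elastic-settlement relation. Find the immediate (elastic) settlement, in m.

S_e ≈ 0.0284 m

Immediate (elastic) settlement: S_e = q·B·(1−ν²)/E_s · I_f.
S_e = 326 × 5.5 × (1 − 0.26²) / 36500 × 0.62
    = 326 × 5.5 × 0.9324 / 36500 × 0.62
    = 0.0284 m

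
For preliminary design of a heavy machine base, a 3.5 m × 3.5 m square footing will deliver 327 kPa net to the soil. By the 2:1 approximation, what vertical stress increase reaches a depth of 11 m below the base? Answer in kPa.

Δσ_z ≈ 19.1 kPa

By the 2:1 method the load spreads at 1 horizontal : 2 vertical, so at depth z the loaded area has grown by z in each plan dimension:
Δσ = qBL/((B+z)(L+z)) = 327×3.5×3.5/((3.5+11)(3.5+11)) = 19.052 kPa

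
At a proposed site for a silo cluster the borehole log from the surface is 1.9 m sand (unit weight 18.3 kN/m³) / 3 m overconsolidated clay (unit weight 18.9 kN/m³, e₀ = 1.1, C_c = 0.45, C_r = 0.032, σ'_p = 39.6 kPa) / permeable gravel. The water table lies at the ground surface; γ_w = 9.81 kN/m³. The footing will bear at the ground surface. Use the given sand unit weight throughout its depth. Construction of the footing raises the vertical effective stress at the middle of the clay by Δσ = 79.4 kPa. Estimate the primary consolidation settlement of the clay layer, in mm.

S_c ≈ 289 mm

Mid-depth of clay below the ground surface: z = 1.9 + 3/2 = 3.4 m.
Total vertical stress at mid-clay: σ_v = 18.3×1.9 + 18.9×1.5 = 63.12 kPa.
Pore pressure: u = 9.81×(3.4 − 0) = 33.354 kPa.
Initial effective stress: σ'_0 = σ_v − u = 63.12 − 33.354 = 29.766 kPa.
Final effective stress: σ'_f = 29.766 + 79.4 = 109.17 kPa.
σ'_f = 109.17 > σ'_p = 39.6 kPa, so the stress path crosses the preconsolidation pressure — recompression up to σ'_p, then virgin compression beyond:
S_c = H/(1+e₀)·[C_r·log₁₀(σ'_p/σ'_0) + C_c·log₁₀(σ'_f/σ'_p)]
    = 3/2.1 × [0.032×log₁₀(39.6/29.766) + 0.45×log₁₀(109.17/39.6)]
    = 1.4286 × [0.0039672 + 0.19818] = 0.2888 m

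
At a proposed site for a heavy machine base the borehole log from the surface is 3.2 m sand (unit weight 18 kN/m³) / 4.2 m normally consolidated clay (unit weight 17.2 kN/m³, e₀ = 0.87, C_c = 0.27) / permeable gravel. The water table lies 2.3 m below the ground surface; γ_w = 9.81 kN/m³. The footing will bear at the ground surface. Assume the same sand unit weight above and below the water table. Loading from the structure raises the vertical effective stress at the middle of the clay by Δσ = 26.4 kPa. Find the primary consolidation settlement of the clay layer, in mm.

Mid-depth of clay below the ground surface: z = 3.2 + 4.2/2 = 5.3 m.
Total vertical stress at mid-clay: σ_v = 18×3.2 + 17.2×2.1 = 93.72 kPa.
Pore pressure: u = 9.81×(5.3 − 2.3) = 29.43 kPa.
Initial effective stress: σ'_0 = σ_v − u = 93.72 − 29.43 = 64.29 kPa.
Final effective stress: σ'_f = σ'_0 + Δσ = 64.29 + 26.4 = 90.69 kPa.
Normally consolidated clay, so the full stress increment lies on the virgin compression line:
S_c = C_c·H/(1+e₀)·log₁₀(σ'_f/σ'_0) = 0.27×4.2/(1+0.87)×log₁₀(90.69/64.29)
    = 0.60642 × 0.14942 = 0.09061 m

S_c ≈ 90.6 mm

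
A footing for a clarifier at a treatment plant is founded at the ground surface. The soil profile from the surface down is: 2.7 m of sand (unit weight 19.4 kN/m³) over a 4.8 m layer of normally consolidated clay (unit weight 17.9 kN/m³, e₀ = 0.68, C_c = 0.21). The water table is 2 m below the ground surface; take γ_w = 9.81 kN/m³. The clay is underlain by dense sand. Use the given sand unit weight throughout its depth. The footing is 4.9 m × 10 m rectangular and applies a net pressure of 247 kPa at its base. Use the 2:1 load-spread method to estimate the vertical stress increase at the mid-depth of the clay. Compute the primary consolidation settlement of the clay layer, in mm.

S_c ≈ 210 mm

Mid-depth of clay below the ground surface: z = 2.7 + 4.8/2 = 5.1 m.
Total vertical stress at mid-clay: σ_v = 19.4×2.7 + 17.9×2.4 = 95.34 kPa.
Pore pressure: u = 9.81×(5.1 − 2) = 30.411 kPa.
Initial effective stress: σ'_0 = σ_v − u = 95.34 − 30.411 = 64.929 kPa.
Stress increase at mid-clay by the 2:1 spreading method:
Δσ = qBL/((B+z)(L+z)) = 247×4.9×10/((4.9+5.1)(10+5.1)) = 80.152 kPa
Final effective stress: σ'_f = σ'_0 + Δσ = 64.929 + 80.152 = 145.08 kPa.
Normally consolidated clay, so the full stress increment lies on the virgin compression line:
S_c = C_c·H/(1+e₀)·log₁₀(σ'_f/σ'_0) = 0.21×4.8/(1+0.68)×log₁₀(145.08/64.929)
    = 0.6 × 0.34917 = 0.2095 m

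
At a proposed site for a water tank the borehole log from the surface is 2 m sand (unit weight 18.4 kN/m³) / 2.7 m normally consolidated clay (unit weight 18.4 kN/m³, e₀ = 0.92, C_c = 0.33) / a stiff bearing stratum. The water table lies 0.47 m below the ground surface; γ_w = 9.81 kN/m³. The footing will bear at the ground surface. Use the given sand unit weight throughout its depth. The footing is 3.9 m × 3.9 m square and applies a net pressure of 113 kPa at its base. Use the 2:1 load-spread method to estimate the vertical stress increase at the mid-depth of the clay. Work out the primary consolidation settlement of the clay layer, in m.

S_c ≈ 0.138 m

Mid-depth of clay below the ground surface: z = 2 + 2.7/2 = 3.35 m.
Total vertical stress at mid-clay: σ_v = 18.4×2 + 18.4×1.35 = 61.64 kPa.
Pore pressure: u = 9.81×(3.35 − 0.47) = 28.253 kPa.
Initial effective stress: σ'_0 = σ_v − u = 61.64 − 28.253 = 33.387 kPa.
Stress increase at mid-clay by the 2:1 spreading method:
Δσ = qBL/((B+z)(L+z)) = 113×3.9×3.9/((3.9+3.35)(3.9+3.35)) = 32.699 kPa
Final effective stress: σ'_f = σ'_0 + Δσ = 33.387 + 32.699 = 66.086 kPa.
Normally consolidated clay, so the full stress increment lies on the virgin compression line:
S_c = C_c·H/(1+e₀)·log₁₀(σ'_f/σ'_0) = 0.33×2.7/(1+0.92)×log₁₀(66.086/33.387)
    = 0.46406 × 0.29653 = 0.1376 m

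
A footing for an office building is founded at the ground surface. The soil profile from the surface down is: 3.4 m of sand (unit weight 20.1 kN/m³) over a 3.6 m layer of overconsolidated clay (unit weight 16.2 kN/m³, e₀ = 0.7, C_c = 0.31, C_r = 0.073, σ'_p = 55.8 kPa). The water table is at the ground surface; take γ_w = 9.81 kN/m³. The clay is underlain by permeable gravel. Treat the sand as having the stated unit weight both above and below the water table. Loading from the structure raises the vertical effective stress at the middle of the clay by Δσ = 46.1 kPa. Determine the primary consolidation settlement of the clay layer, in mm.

Mid-depth of clay below the ground surface: z = 3.4 + 3.6/2 = 5.2 m.
Total vertical stress at mid-clay: σ_v = 20.1×3.4 + 16.2×1.8 = 97.5 kPa.
Pore pressure: u = 9.81×(5.2 − 0) = 51.012 kPa.
Initial effective stress: σ'_0 = σ_v − u = 97.5 − 51.012 = 46.488 kPa.
Final effective stress: σ'_f = 46.488 + 46.1 = 92.588 kPa.
σ'_f = 92.588 > σ'_p = 55.8 kPa, so the stress path crosses the preconsolidation pressure — recompression up to σ'_p, then virgin compression beyond:
S_c = H/(1+e₀)·[C_r·log₁₀(σ'_p/σ'_0) + C_c·log₁₀(σ'_f/σ'_p)]
    = 3.6/1.7 × [0.073×log₁₀(55.8/46.488) + 0.31×log₁₀(92.588/55.8)]
    = 2.1176 × [0.0057884 + 0.068175] = 0.1566 m

S_c ≈ 157 mm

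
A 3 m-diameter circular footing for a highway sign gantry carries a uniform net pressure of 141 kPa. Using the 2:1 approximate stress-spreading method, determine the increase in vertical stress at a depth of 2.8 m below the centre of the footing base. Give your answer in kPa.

By the 2:1 method the load spreads at 1 horizontal : 2 vertical, so at depth z the loaded area has grown by z in each plan dimension:
Δσ ≈ qD²/(D+z)² = 141×3²/(3+2.8)² = 37.723 kPa

Δσ_z ≈ 37.7 kPa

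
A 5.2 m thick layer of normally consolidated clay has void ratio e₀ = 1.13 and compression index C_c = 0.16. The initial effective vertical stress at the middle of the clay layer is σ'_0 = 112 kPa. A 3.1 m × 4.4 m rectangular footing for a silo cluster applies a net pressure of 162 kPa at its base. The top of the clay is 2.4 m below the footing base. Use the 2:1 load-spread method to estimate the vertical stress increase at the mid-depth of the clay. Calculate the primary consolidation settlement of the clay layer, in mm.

S_c ≈ 39.1 mm

Mid-depth of clay below the footing base: z = 2.4 + 5.2/2 = 5 m.
Stress increase at mid-clay by the 2:1 spreading method:
Δσ = qBL/((B+z)(L+z)) = 162×3.1×4.4/((3.1+5)(4.4+5)) = 29.021 kPa
Final effective stress: σ'_f = σ'_0 + Δσ = 112 + 29.021 = 141.02 kPa.
Normally consolidated clay, so the full stress increment lies on the virgin compression line:
S_c = C_c·H/(1+e₀)·log₁₀(σ'_f/σ'_0) = 0.16×5.2/(1+1.13)×log₁₀(141.02/112)
    = 0.39061 × 0.10006 = 0.03908 m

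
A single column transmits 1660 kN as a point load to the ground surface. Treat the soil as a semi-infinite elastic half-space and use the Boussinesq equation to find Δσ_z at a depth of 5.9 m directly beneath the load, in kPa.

Boussinesq vertical stress below a point load on an elastic half-space:
Δσ_z = 3P/(2πz²) · [1 + (r/z)²]^(−5/2)
r/z = 0/5.9 = 0; [1+(r/z)²]^(−5/2) = 1.
Δσ_z = 3×1660/(2π×5.9²) × 1 = 22.769 × 1 = 22.77 kPa

Δσ_z ≈ 22.8 kPa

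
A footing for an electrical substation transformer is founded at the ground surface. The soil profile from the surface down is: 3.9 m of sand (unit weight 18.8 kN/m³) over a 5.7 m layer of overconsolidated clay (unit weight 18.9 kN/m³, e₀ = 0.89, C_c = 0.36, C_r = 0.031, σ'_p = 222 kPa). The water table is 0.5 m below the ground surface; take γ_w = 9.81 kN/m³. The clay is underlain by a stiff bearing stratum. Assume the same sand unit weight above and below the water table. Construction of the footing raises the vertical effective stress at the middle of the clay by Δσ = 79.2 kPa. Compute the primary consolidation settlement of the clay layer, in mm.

S_c ≈ 32.1 mm

Mid-depth of clay below the ground surface: z = 3.9 + 5.7/2 = 6.75 m.
Total vertical stress at mid-clay: σ_v = 18.8×3.9 + 18.9×2.85 = 127.19 kPa.
Pore pressure: u = 9.81×(6.75 − 0.5) = 61.312 kPa.
Initial effective stress: σ'_0 = σ_v − u = 127.19 − 61.312 = 65.878 kPa.
Final effective stress: σ'_f = 65.878 + 79.2 = 145.08 kPa.
σ'_f = 145.08 ≤ σ'_p = 222 kPa, so the clay remains overconsolidated and only the recompression index applies:
S_c = C_r·H/(1+e₀)·log₁₀(σ'_f/σ'_0) = 0.031×5.7/1.89×log₁₀(145.08/65.878)
    = 0.093493 × 0.34287 = 0.03206 m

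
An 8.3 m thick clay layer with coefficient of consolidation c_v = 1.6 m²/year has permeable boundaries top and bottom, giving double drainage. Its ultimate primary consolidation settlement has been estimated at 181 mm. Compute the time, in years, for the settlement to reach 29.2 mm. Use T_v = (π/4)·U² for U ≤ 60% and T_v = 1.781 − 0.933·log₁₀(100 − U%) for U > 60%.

Drainage path length: H_d = H/2 = 4.15 m (double drainage).
U = S(t)/S_ult = 29.2/181 = 0.1613.
U ≤ 60%: T_v = (π/4)·U² = (π/4)×0.16133² = 0.020441.
t = T_v·H_d²/c_v = 0.020441×4.15²/1.6 = 0.22 years.

t ≈ 0.22 years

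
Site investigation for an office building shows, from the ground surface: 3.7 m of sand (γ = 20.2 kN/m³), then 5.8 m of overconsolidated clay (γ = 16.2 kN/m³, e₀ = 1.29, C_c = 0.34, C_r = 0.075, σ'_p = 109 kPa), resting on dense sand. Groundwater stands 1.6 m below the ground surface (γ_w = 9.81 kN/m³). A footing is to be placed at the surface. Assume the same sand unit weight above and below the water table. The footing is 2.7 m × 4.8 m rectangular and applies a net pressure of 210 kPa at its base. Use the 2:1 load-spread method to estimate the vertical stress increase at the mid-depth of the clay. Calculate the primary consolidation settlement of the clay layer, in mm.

Mid-depth of clay below the ground surface: z = 3.7 + 5.8/2 = 6.6 m.
Total vertical stress at mid-clay: σ_v = 20.2×3.7 + 16.2×2.9 = 121.72 kPa.
Pore pressure: u = 9.81×(6.6 − 1.6) = 49.05 kPa.
Initial effective stress: σ'_0 = σ_v − u = 121.72 − 49.05 = 72.67 kPa.
Stress increase at mid-clay by the 2:1 spreading method:
Δσ = qBL/((B+z)(L+z)) = 210×2.7×4.8/((2.7+6.6)(4.8+6.6)) = 25.671 kPa
Final effective stress: σ'_f = 72.67 + 25.671 = 98.341 kPa.
σ'_f = 98.341 ≤ σ'_p = 109 kPa, so the clay remains overconsolidated and only the recompression index applies:
S_c = C_r·H/(1+e₀)·log₁₀(σ'_f/σ'_0) = 0.075×5.8/2.29×log₁₀(98.341/72.67)
    = 0.18996 × 0.13138 = 0.02496 m

S_c ≈ 25 mm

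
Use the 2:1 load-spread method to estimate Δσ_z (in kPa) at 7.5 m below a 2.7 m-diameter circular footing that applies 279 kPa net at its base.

Δσ_z ≈ 19.5 kPa

By the 2:1 method the load spreads at 1 horizontal : 2 vertical, so at depth z the loaded area has grown by z in each plan dimension:
Δσ ≈ qD²/(D+z)² = 279×2.7²/(2.7+7.5)² = 19.549 kPa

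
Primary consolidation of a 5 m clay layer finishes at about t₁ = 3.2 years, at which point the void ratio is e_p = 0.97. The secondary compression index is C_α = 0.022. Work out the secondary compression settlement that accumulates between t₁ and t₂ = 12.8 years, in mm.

Secondary compression: S_s = C_α·H/(1+e_p)·log₁₀(t₂/t₁)
S_s = 0.022×5/(1+0.97)×log₁₀(12.8/3.2)
    = 0.05584 × 0.6021 = 0.03362 m

S_s ≈ 33.6 mm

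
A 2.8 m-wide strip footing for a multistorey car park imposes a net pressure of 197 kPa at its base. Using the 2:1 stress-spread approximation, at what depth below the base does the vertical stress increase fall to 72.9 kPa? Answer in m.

2:1 spreading — at depth z the loaded area has grown by z in each plan dimension:
qB/(B+z) = Δσ_z ⇒ z = qB/Δσ_z − B = 197×2.8/72.9 − 2.8 = 4.767 m

z ≈ 4.77 m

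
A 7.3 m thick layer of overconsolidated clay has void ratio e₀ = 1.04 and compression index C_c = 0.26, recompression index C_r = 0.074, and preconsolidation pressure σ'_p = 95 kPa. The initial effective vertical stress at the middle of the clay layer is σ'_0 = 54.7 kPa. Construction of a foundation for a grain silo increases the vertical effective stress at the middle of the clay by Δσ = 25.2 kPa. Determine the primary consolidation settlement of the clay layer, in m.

Final effective stress: σ'_f = 54.7 + 25.2 = 79.9 kPa.
σ'_f = 79.9 ≤ σ'_p = 95 kPa, so the clay remains overconsolidated and only the recompression index applies:
S_c = C_r·H/(1+e₀)·log₁₀(σ'_f/σ'_0) = 0.074×7.3/2.04×log₁₀(79.9/54.7)
    = 0.2648 × 0.16456 = 0.04358 m

S_c ≈ 0.0436 m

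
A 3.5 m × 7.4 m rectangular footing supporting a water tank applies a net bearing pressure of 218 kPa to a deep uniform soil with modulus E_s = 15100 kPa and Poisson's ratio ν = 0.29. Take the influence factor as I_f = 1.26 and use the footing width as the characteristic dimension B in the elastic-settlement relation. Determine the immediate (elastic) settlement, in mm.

S_e ≈ 58.3 mm

Immediate (elastic) settlement: S_e = q·B·(1−ν²)/E_s · I_f.
S_e = 218 × 3.5 × (1 − 0.29²) / 15100 × 1.26
    = 218 × 3.5 × 0.9159 / 15100 × 1.26
    = 0.05831 m = 58.31 mm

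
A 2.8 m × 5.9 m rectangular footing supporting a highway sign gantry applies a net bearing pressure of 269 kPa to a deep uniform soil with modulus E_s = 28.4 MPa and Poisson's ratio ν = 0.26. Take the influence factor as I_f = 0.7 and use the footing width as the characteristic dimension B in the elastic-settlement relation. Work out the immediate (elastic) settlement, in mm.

Immediate (elastic) settlement: S_e = q·B·(1−ν²)/E_s · I_f.
E_s = 28.4 MPa = 28400 kPa.
S_e = 269 × 2.8 × (1 − 0.26²) / 28400 × 0.7
    = 269 × 2.8 × 0.9324 / 28400 × 0.7
    = 0.01731 m = 17.31 mm

S_e ≈ 17.3 mm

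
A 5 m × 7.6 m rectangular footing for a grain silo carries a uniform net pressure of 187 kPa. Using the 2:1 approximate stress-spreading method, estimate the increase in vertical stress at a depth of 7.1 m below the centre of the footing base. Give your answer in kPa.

By the 2:1 method the load spreads at 1 horizontal : 2 vertical, so at depth z the loaded area has grown by z in each plan dimension:
Δσ = qBL/((B+z)(L+z)) = 187×5×7.6/((5+7.1)(7.6+7.1)) = 39.951 kPa

Δσ_z ≈ 40 kPa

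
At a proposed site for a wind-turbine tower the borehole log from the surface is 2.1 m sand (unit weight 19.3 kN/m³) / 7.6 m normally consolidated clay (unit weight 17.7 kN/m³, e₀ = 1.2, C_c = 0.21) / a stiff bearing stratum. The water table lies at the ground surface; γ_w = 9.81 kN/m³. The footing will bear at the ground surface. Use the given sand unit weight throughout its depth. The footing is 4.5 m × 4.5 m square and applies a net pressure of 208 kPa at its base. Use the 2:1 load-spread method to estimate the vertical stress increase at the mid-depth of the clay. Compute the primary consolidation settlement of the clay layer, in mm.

S_c ≈ 182 mm

Mid-depth of clay below the ground surface: z = 2.1 + 7.6/2 = 5.9 m.
Total vertical stress at mid-clay: σ_v = 19.3×2.1 + 17.7×3.8 = 107.79 kPa.
Pore pressure: u = 9.81×(5.9 − 0) = 57.879 kPa.
Initial effective stress: σ'_0 = σ_v − u = 107.79 − 57.879 = 49.911 kPa.
Stress increase at mid-clay by the 2:1 spreading method:
Δσ = qBL/((B+z)(L+z)) = 208×4.5×4.5/((4.5+5.9)(4.5+5.9)) = 38.942 kPa
Final effective stress: σ'_f = σ'_0 + Δσ = 49.911 + 38.942 = 88.853 kPa.
Normally consolidated clay, so the full stress increment lies on the virgin compression line:
S_c = C_c·H/(1+e₀)·log₁₀(σ'_f/σ'_0) = 0.21×7.6/(1+1.2)×log₁₀(88.853/49.911)
    = 0.72545 × 0.25048 = 0.1817 m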